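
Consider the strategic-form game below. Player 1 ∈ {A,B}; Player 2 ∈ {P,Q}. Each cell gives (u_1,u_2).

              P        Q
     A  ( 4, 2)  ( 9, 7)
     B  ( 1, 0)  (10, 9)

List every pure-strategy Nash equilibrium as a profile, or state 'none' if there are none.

PSNE = {(B,Q)}

(A,P): not NE [P2→Q gives 7>2]
(A,Q): not NE [P1→B gives 10>9]
(B,P): not NE [P1→A gives 4>1; P2→Q gives 9>0]
(B,Q): NE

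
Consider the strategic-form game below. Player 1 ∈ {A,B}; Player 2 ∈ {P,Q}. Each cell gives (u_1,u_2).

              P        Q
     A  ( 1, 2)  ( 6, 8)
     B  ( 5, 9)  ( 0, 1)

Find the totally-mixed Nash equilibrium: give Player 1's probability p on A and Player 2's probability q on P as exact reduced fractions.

P1 mixes 4/7 on A; P2 mixes 3/5 on P

P1 indiff ⇒ q·1+(1-q)·6 = q·5+(1-q)·0 ⇒ q(-4) = (1-q)(-6) ⇒ q = 3/5
P2 indiff ⇒ p·2+(1-p)·9 = p·8+(1-p)·1 ⇒ p(-6) = (1-p)(-8) ⇒ p = 4/7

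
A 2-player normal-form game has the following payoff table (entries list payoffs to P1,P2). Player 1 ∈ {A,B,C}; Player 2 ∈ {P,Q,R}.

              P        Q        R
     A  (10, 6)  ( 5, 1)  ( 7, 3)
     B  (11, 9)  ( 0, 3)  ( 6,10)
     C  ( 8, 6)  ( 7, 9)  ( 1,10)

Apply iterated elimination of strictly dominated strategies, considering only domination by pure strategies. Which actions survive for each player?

P2 drop Q (R beats it: A:3>1 B:10>3 C:10>9)
P1 drop C (A beats it: P:10>8 R:7>1)
P1→{A,B} P2→{P,R}

Survivors P1:{A,B} P2:{P,R}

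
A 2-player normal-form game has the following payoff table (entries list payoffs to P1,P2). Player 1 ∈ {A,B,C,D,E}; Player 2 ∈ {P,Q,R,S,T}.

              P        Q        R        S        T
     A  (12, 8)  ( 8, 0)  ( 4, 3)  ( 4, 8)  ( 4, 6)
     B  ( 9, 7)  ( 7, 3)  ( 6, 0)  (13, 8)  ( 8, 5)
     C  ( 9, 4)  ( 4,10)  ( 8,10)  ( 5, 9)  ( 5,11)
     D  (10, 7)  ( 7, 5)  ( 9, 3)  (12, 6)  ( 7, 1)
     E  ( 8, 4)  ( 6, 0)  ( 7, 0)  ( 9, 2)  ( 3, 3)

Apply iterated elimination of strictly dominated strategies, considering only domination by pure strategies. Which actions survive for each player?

P1 drop C (D beats it: P:10>9 Q:7>4 R:9>8 S:12>5 T:7>5)
P1 drop E (D beats it: P:10>8 Q:7>6 R:9>7 S:12>9 T:7>3)
P2 drop Q (P beats it: A:8>0 B:7>3 D:7>5)
P2 drop R (P beats it: A:8>3 B:7>0 D:7>3)
P2 drop T (P beats it: A:8>6 B:7>5 D:7>1)
P1→{A,B,D} P2→{P,S}

IESDS → P1:{A,B,D} P2:{P,S}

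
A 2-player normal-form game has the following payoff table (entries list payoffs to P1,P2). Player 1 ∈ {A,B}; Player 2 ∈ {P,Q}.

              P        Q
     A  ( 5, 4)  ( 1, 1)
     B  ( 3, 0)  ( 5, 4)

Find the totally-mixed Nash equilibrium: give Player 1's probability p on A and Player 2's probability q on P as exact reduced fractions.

P1 indiff ⇒ q·5+(1-q)·1 = q·3+(1-q)·5 ⇒ q(2) = (1-q)(4) ⇒ q = 2/3
P2 indiff ⇒ p·4+(1-p)·0 = p·1+(1-p)·4 ⇒ p(3) = (1-p)(4) ⇒ p = 4/7

(p,q) = (4/7, 2/3)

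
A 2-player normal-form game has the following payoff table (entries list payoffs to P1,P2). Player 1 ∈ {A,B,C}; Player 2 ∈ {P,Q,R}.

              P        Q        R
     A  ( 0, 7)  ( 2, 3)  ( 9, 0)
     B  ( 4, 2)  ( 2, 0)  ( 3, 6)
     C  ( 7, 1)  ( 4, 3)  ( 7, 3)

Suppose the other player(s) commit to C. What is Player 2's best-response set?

u_2(P vs C) = 1
u_2(Q vs C) = 3
u_2(R vs C) = 3
max payoff 3 at {Q,R}

BR_2 = {Q,R}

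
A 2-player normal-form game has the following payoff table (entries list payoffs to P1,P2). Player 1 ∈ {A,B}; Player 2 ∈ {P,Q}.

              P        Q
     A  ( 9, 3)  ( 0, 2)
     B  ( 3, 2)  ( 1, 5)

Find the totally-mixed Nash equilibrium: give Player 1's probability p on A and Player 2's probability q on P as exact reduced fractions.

P1 indiff ⇒ q·9+(1-q)·0 = q·3+(1-q)·1 ⇒ q(6) = (1-q)(1) ⇒ q = 1/7
P2 indiff ⇒ p·3+(1-p)·2 = p·2+(1-p)·5 ⇒ p(1) = (1-p)(3) ⇒ p = 3/4

P1 mixes 3/4 on A; P2 mixes 1/7 on P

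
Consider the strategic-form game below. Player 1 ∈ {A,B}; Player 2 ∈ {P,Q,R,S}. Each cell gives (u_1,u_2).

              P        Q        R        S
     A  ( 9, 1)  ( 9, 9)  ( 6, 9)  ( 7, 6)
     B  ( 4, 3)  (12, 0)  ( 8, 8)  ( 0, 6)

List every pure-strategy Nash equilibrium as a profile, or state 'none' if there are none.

(A,P): not NE [P2→R gives 9>1]
(A,Q): not NE [P1→B gives 12>9]
(A,R): not NE [P1→B gives 8>6]
(A,S): not NE [P2→R gives 9>6]
(B,P): not NE [P1→A gives 9>4; P2→R gives 8>3]
(B,Q): not NE [P2→R gives 8>0]
(B,R): NE
(B,S): not NE [P1→A gives 7>0; P2→R gives 8>6]

PSNE = {(B,R)}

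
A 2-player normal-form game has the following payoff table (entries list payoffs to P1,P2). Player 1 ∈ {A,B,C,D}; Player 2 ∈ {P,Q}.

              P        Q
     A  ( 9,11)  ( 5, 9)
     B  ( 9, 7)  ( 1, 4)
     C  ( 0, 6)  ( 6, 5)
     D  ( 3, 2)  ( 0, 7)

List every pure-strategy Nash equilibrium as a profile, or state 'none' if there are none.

(A,P): NE
(A,Q): not NE [P1→C gives 6>5; P2→P gives 11>9]
(B,P): NE
(B,Q): not NE [P1→C gives 6>1; P2→P gives 7>4]
(C,P): not NE [P1→B gives 9>0]
(C,Q): not NE [P2→P gives 6>5]
(D,P): not NE [P1→B gives 9>3; P2→Q gives 7>2]
(D,Q): not NE [P1→C gives 6>0]

NE set: (A,P), (B,P)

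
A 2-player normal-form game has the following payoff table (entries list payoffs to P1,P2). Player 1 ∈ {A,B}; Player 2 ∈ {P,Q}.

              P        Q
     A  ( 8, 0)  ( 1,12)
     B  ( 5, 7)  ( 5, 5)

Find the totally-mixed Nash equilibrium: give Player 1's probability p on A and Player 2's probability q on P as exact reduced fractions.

P1 mixes 1/7 on A; P2 mixes 4/7 on P

P1 indiff ⇒ q·8+(1-q)·1 = q·5+(1-q)·5 ⇒ q(3) = (1-q)(4) ⇒ q = 4/7
P2 indiff ⇒ p·0+(1-p)·7 = p·12+(1-p)·5 ⇒ p(-12) = (1-p)(-2) ⇒ p = 1/7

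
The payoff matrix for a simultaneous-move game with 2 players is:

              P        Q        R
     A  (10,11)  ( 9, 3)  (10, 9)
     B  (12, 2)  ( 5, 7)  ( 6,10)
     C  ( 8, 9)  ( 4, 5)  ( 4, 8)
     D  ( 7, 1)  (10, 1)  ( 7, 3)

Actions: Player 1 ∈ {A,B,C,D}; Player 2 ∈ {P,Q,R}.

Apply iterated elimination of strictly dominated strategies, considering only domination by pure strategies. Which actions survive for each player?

P1 drop C (A beats it: P:10>8 Q:9>4 R:10>4)
P2 drop Q (R beats it: A:9>3 B:10>7 D:3>1)
P1 drop D (A beats it: P:10>7 R:10>7)
P1→{A,B} P2→{P,R}

IESDS → P1:{A,B} P2:{P,R}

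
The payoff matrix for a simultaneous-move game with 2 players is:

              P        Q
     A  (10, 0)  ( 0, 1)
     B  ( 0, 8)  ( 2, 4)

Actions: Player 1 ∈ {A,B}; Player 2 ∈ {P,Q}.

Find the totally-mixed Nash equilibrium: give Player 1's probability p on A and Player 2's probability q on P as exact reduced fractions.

(p,q) = (4/5, 1/6)

P1 indiff ⇒ q·10+(1-q)·0 = q·0+(1-q)·2 ⇒ q(10) = (1-q)(2) ⇒ q = 1/6
P2 indiff ⇒ p·0+(1-p)·8 = p·1+(1-p)·4 ⇒ p(-1) = (1-p)(-4) ⇒ p = 4/5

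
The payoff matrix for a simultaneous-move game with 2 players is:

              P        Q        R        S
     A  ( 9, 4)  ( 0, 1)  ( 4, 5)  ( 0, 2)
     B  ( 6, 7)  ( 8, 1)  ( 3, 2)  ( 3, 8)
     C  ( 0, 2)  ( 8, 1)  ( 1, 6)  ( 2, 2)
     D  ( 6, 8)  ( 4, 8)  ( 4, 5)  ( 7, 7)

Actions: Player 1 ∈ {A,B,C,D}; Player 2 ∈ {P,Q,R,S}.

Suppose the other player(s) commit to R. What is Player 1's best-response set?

u_1(A vs R) = 4
u_1(B vs R) = 3
u_1(C vs R) = 1
u_1(D vs R) = 4
max payoff 4 at {A,D}

BR_1 = {A,D}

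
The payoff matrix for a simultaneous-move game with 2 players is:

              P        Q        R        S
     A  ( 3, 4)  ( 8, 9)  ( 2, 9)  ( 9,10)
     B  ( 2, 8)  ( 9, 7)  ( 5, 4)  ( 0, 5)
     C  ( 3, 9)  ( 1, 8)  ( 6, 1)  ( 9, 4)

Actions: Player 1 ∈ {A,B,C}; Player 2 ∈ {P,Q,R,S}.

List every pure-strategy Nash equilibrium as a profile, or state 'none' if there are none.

(A,P): not NE [P2→S gives 10>4]
(A,Q): not NE [P1→B gives 9>8; P2→S gives 10>9]
(A,R): not NE [P1→C gives 6>2; P2→S gives 10>9]
(A,S): NE
(B,P): not NE [P1→C gives 3>2]
(B,Q): not NE [P2→P gives 8>7]
(B,R): not NE [P1→C gives 6>5; P2→P gives 8>4]
(B,S): not NE [P1→C gives 9>0; P2→P gives 8>5]
(C,P): NE
(C,Q): not NE [P1→B gives 9>1; P2→P gives 9>8]
(C,R): not NE [P2→P gives 9>1]
(C,S): not NE [P2→P gives 9>4]

PSNE = {(A,S), (C,P)}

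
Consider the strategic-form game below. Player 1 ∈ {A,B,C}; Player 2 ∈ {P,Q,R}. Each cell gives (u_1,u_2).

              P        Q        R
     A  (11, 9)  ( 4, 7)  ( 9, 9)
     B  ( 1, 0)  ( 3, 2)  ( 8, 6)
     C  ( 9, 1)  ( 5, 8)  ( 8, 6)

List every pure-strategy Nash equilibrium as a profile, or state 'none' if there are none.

(A,P): NE
(A,Q): not NE [P1→C gives 5>4; P2→R gives 9>7]
(A,R): NE
(B,P): not NE [P1→A gives 11>1; P2→R gives 6>0]
(B,Q): not NE [P1→C gives 5>3; P2→R gives 6>2]
(B,R): not NE [P1→A gives 9>8]
(C,P): not NE [P1→A gives 11>9; P2→Q gives 8>1]
(C,Q): NE
(C,R): not NE [P1→A gives 9>8; P2→Q gives 8>6]

Nash profiles: (A,P), (A,R), (C,Q)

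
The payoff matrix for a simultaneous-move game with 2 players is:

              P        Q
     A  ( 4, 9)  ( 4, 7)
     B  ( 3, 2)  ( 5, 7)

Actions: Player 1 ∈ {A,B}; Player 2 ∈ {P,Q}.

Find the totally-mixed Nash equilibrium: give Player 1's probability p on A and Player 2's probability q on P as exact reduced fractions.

P1 mixes 5/7 on A; P2 mixes 1/2 on P

P1 indiff ⇒ q·4+(1-q)·4 = q·3+(1-q)·5 ⇒ q(1) = (1-q)(1) ⇒ q = 1/2
P2 indiff ⇒ p·9+(1-p)·2 = p·7+(1-p)·7 ⇒ p(2) = (1-p)(5) ⇒ p = 5/7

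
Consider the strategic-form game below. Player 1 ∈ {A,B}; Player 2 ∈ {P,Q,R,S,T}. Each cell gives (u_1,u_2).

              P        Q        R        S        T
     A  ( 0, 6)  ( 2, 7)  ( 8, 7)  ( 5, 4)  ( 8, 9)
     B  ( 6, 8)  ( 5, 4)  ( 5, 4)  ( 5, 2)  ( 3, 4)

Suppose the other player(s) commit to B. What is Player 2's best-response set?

u_2(P vs B) = 8
u_2(Q vs B) = 4
u_2(R vs B) = 4
u_2(S vs B) = 2
u_2(T vs B) = 4
max payoff 8 at {P}

BR_2 = {P}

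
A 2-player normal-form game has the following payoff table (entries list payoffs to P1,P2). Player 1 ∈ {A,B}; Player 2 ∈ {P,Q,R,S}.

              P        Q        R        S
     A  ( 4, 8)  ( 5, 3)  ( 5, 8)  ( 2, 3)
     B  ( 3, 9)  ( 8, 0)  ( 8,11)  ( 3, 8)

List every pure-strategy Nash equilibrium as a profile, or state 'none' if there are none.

PSNE = {(A,P), (B,R)}

(A,P): NE
(A,Q): not NE [P1→B gives 8>5; P2→R gives 8>3]
(A,R): not NE [P1→B gives 8>5]
(A,S): not NE [P1→B gives 3>2; P2→R gives 8>3]
(B,P): not NE [P1→A gives 4>3; P2→R gives 11>9]
(B,Q): not NE [P2→R gives 11>0]
(B,R): NE
(B,S): not NE [P2→R gives 11>8]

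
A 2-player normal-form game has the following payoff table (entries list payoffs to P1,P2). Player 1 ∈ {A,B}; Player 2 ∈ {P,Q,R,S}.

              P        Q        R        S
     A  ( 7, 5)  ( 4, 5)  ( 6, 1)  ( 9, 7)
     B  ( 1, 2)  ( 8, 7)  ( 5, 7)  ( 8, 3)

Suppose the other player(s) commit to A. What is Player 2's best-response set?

u_2(P vs A) = 5
u_2(Q vs A) = 5
u_2(R vs A) = 1
u_2(S vs A) = 7
max payoff 7 at {S}

argmax u_2 = {S}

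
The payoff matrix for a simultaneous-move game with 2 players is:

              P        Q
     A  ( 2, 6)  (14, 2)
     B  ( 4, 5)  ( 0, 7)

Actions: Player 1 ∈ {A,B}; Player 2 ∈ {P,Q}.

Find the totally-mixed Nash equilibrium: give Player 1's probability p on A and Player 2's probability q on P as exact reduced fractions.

P1 indiff ⇒ q·2+(1-q)·14 = q·4+(1-q)·0 ⇒ q(-2) = (1-q)(-14) ⇒ q = 7/8
P2 indiff ⇒ p·6+(1-p)·5 = p·2+(1-p)·7 ⇒ p(4) = (1-p)(2) ⇒ p = 1/3

(p,q) = (1/3, 7/8)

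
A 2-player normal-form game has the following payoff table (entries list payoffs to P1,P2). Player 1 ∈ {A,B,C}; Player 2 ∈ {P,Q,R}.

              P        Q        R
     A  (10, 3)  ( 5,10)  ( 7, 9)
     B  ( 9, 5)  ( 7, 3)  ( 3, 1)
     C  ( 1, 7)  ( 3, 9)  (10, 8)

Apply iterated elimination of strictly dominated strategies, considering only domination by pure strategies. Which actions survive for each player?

P2 drop R (Q beats it: A:10>9 B:3>1 C:9>8)
P1 drop C (A beats it: P:10>1 Q:5>3)
P1→{A,B} P2→{P,Q}

Remaining: P1:{A,B} P2:{P,Q}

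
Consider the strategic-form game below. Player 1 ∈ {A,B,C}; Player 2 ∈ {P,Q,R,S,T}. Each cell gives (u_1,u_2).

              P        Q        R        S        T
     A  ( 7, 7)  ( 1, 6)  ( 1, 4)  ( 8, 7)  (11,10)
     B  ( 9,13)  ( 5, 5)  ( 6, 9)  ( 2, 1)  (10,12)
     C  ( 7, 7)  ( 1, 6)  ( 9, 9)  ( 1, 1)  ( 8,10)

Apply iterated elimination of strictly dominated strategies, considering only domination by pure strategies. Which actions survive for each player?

Survivors P1:{A,B} P2:{P,T}

P2 drop Q (P beats it: A:7>6 B:13>5 C:7>6)
P2 drop R (T beats it: A:10>4 B:12>9 C:10>9)
P1 drop C (B beats it: P:9>7 S:2>1 T:10>8)
P2 drop S (T beats it: A:10>7 B:12>1)
P1→{A,B} P2→{P,T}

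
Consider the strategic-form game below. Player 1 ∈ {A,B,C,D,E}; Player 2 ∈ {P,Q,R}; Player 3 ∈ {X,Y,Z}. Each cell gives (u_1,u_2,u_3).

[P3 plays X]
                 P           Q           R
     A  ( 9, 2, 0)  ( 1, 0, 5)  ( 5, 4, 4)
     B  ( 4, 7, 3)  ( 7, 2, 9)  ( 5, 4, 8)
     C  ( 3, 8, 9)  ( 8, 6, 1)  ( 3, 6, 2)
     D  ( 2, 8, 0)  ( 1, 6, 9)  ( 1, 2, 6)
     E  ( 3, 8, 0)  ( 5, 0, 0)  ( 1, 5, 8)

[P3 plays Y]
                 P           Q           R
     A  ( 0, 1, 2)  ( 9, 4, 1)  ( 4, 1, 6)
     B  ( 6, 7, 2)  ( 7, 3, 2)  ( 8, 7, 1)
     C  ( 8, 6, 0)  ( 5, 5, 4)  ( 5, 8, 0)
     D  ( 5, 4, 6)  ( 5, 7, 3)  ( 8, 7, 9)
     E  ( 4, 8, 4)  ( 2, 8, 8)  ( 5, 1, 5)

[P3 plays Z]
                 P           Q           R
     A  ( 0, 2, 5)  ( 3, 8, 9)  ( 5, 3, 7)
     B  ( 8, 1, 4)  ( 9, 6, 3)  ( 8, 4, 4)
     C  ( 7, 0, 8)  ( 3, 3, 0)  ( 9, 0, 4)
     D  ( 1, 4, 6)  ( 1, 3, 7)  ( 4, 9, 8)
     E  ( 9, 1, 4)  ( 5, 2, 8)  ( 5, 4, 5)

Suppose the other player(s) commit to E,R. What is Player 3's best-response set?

u_3(X vs E,R) = 8
u_3(Y vs E,R) = 5
u_3(Z vs E,R) = 5
max payoff 8 at {X}

argmax u_3 = {X}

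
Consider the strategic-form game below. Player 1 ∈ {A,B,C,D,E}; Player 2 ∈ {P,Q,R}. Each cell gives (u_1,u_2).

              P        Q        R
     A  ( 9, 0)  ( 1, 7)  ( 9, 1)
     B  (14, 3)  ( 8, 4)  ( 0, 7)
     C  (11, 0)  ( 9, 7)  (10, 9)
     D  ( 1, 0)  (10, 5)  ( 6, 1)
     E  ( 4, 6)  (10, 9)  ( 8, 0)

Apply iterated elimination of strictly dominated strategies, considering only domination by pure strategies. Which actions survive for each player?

P1 drop A (C beats it: P:11>9 Q:9>1 R:10>9)
P2 drop P (Q beats it: B:4>3 C:7>0 D:5>0 E:9>6)
P1 drop B (C beats it: Q:9>8 R:10>0)
P1→{C,D,E} P2→{Q,R}

IESDS → P1:{C,D,E} P2:{Q,R}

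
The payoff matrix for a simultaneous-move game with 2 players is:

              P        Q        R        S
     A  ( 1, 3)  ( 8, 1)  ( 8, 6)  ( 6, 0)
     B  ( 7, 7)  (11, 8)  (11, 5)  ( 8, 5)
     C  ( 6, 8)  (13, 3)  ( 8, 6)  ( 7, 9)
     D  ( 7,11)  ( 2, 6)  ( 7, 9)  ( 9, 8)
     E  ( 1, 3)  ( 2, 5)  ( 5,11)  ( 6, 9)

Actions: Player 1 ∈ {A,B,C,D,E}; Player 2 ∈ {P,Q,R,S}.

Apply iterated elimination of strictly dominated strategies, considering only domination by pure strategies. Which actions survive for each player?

Survivors P1:{B,C,D} P2:{P,Q,S}

P1 drop A (B beats it: P:7>1 Q:11>8 R:11>8 S:8>6)
P1 drop E (B beats it: P:7>1 Q:11>2 R:11>5 S:8>6)
P2 drop R (P beats it: B:7>5 C:8>6 D:11>9)
P1→{B,C,D} P2→{P,Q,S}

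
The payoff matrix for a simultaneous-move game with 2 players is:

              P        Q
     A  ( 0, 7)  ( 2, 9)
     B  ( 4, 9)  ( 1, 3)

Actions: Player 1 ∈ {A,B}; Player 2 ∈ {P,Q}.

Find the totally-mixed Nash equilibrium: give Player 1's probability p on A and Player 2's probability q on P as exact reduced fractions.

P1 indiff ⇒ q·0+(1-q)·2 = q·4+(1-q)·1 ⇒ q(-4) = (1-q)(-1) ⇒ q = 1/5
P2 indiff ⇒ p·7+(1-p)·9 = p·9+(1-p)·3 ⇒ p(-2) = (1-p)(-6) ⇒ p = 3/4

(p,q) = (3/4, 1/5)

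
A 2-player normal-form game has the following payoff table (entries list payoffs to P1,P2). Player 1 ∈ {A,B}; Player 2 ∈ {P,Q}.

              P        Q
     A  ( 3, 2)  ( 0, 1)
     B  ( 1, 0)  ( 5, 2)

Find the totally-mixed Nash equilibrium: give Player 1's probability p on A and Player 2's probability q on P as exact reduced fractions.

P1 indiff ⇒ q·3+(1-q)·0 = q·1+(1-q)·5 ⇒ q(2) = (1-q)(5) ⇒ q = 5/7
P2 indiff ⇒ p·2+(1-p)·0 = p·1+(1-p)·2 ⇒ p(1) = (1-p)(2) ⇒ p = 2/3

p=2/3, q=5/7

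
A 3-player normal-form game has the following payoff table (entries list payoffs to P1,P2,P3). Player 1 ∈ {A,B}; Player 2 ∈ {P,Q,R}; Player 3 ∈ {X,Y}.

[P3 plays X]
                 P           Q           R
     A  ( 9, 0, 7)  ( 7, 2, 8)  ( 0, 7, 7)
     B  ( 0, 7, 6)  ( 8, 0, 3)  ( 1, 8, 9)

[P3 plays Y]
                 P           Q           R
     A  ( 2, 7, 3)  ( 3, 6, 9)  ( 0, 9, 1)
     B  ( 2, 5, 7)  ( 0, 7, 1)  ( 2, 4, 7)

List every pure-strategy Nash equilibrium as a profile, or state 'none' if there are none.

(A,P,X): not NE [P2→R gives 7>0]
(A,P,Y): not NE [P2→R gives 9>7; P3→X gives 7>3]
(A,Q,X): not NE [P1→B gives 8>7; P2→R gives 7>2; P3→Y gives 9>8]
(A,Q,Y): not NE [P2→R gives 9>6]
(A,R,X): not NE [P1→B gives 1>0]
(A,R,Y): not NE [P1→B gives 2>0; P3→X gives 7>1]
(B,P,X): not NE [P1→A gives 9>0; P2→R gives 8>7; P3→Y gives 7>6]
(B,P,Y): not NE [P2→Q gives 7>5]
(B,Q,X): not NE [P2→R gives 8>0]
(B,Q,Y): not NE [P1→A gives 3>0; P3→X gives 3>1]
(B,R,X): NE
(B,R,Y): not NE [P2→Q gives 7>4; P3→X gives 9>7]

Nash profiles: (B,R,X)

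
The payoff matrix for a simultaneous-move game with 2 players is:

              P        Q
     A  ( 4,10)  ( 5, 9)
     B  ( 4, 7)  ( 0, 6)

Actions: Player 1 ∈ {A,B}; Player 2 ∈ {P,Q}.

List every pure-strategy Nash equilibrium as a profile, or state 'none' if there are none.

PSNE = {(A,P), (B,P)}

(A,P): NE
(A,Q): not NE [P2→P gives 10>9]
(B,P): NE
(B,Q): not NE [P1→A gives 5>0; P2→P gives 7>6]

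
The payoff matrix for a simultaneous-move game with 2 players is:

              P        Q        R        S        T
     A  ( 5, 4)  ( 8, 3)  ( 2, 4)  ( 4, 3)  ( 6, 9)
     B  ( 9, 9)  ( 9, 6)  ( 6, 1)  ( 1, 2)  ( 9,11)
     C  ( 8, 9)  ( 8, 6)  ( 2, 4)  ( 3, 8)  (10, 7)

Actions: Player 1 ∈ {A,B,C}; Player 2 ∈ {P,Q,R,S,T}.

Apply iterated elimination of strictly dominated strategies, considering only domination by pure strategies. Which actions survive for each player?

P2 drop Q (P beats it: A:4>3 B:9>6 C:9>6)
P2 drop R (T beats it: A:9>4 B:11>1 C:7>4)
P2 drop S (P beats it: A:4>3 B:9>2 C:9>8)
P1 drop A (B beats it: P:9>5 T:9>6)
P1→{B,C} P2→{P,T}

IESDS → P1:{B,C} P2:{P,T}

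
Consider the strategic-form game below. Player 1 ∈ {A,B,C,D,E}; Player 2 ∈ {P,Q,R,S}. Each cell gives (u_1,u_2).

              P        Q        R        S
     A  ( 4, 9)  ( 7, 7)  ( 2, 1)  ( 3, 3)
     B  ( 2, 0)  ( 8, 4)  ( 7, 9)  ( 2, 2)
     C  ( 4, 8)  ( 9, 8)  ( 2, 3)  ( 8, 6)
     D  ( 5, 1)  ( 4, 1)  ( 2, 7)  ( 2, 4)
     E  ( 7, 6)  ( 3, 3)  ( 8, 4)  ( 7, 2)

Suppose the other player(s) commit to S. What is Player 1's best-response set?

u_1(A vs S) = 3
u_1(B vs S) = 2
u_1(C vs S) = 8
u_1(D vs S) = 2
u_1(E vs S) = 7
max payoff 8 at {C}

P1 best: {C}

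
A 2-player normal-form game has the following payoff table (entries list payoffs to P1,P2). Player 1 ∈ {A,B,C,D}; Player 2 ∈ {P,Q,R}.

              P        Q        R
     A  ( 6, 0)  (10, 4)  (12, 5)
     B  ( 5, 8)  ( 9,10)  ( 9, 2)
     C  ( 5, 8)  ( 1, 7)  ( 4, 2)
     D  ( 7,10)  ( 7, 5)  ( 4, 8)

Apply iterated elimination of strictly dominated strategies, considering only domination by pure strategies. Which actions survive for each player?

Remaining: P1:{A,D} P2:{P,R}

P1 drop B (A beats it: P:6>5 Q:10>9 R:12>9)
P1 drop C (A beats it: P:6>5 Q:10>1 R:12>4)
P2 drop Q (R beats it: A:5>4 D:8>5)
P1→{A,D} P2→{P,R}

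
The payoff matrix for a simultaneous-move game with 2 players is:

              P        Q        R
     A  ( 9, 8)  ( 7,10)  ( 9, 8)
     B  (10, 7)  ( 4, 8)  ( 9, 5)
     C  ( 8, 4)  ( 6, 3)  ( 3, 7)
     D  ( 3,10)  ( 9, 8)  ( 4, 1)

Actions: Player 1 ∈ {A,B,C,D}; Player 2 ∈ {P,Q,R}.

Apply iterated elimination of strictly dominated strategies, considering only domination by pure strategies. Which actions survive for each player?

P1 drop C (A beats it: P:9>8 Q:7>6 R:9>3)
P2 drop R (Q beats it: A:10>8 B:8>5 D:8>1)
P1→{A,B,D} P2→{P,Q}

Remaining: P1:{A,B,D} P2:{P,Q}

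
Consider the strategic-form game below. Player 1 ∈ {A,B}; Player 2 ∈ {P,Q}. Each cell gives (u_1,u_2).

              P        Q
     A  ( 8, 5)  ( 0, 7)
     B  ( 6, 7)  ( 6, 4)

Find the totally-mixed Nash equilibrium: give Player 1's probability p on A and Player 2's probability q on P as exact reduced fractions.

P1 indiff ⇒ q·8+(1-q)·0 = q·6+(1-q)·6 ⇒ q(2) = (1-q)(6) ⇒ q = 3/4
P2 indiff ⇒ p·5+(1-p)·7 = p·7+(1-p)·4 ⇒ p(-2) = (1-p)(-3) ⇒ p = 3/5

P1 mixes 3/5 on A; P2 mixes 3/4 on P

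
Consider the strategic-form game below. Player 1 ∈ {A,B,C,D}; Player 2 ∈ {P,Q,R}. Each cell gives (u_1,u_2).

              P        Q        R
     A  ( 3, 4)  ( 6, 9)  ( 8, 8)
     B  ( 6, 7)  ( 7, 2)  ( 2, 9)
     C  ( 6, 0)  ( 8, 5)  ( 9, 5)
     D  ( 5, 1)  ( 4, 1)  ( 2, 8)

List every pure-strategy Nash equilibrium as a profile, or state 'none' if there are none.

(A,P): not NE [P1→C gives 6>3; P2→Q gives 9>4]
(A,Q): not NE [P1→C gives 8>6]
(A,R): not NE [P1→C gives 9>8; P2→Q gives 9>8]
(B,P): not NE [P2→R gives 9>7]
(B,Q): not NE [P1→C gives 8>7; P2→R gives 9>2]
(B,R): not NE [P1→C gives 9>2]
(C,P): not NE [P2→R gives 5>0]
(C,Q): NE
(C,R): NE
(D,P): not NE [P1→C gives 6>5; P2→R gives 8>1]
(D,Q): not NE [P1→C gives 8>4; P2→R gives 8>1]
(D,R): not NE [P1→C gives 9>2]

Nash profiles: (C,Q), (C,R)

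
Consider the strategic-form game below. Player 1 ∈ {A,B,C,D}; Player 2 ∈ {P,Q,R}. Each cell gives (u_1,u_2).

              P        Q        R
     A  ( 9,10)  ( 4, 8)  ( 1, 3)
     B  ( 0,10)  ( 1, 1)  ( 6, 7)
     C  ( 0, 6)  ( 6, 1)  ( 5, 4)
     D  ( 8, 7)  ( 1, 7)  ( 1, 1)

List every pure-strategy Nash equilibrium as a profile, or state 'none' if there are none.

(A,P): NE
(A,Q): not NE [P1→C gives 6>4; P2→P gives 10>8]
(A,R): not NE [P1→B gives 6>1; P2→P gives 10>3]
(B,P): not NE [P1→A gives 9>0]
(B,Q): not NE [P1→C gives 6>1; P2→P gives 10>1]
(B,R): not NE [P2→P gives 10>7]
(C,P): not NE [P1→A gives 9>0]
(C,Q): not NE [P2→P gives 6>1]
(C,R): not NE [P1→B gives 6>5; P2→P gives 6>4]
(D,P): not NE [P1→A gives 9>8]
(D,Q): not NE [P1→C gives 6>1]
(D,R): not NE [P1→B gives 6>1; P2→Q gives 7>1]

Nash profiles: (A,P)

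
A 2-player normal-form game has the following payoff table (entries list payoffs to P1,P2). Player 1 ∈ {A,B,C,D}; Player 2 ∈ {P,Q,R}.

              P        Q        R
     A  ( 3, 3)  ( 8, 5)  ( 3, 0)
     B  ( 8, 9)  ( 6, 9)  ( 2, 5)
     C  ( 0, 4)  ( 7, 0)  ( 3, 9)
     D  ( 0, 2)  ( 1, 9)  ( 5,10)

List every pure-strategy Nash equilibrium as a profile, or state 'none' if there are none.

(A,P): not NE [P1→B gives 8>3; P2→Q gives 5>3]
(A,Q): NE
(A,R): not NE [P1→D gives 5>3; P2→Q gives 5>0]
(B,P): NE
(B,Q): not NE [P1→A gives 8>6]
(B,R): not NE [P1→D gives 5>2; P2→Q gives 9>5]
(C,P): not NE [P1→B gives 8>0; P2→R gives 9>4]
(C,Q): not NE [P1→A gives 8>7; P2→R gives 9>0]
(C,R): not NE [P1→D gives 5>3]
(D,P): not NE [P1→B gives 8>0; P2→R gives 10>2]
(D,Q): not NE [P1→A gives 8>1; P2→R gives 10>9]
(D,R): NE

Nash profiles: (A,Q), (B,P), (D,R)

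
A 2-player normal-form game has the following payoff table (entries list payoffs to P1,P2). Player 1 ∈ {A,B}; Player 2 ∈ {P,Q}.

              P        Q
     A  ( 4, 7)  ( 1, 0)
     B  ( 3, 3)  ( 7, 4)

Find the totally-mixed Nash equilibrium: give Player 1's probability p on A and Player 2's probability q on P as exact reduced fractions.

P1 indiff ⇒ q·4+(1-q)·1 = q·3+(1-q)·7 ⇒ q(1) = (1-q)(6) ⇒ q = 6/7
P2 indiff ⇒ p·7+(1-p)·3 = p·0+(1-p)·4 ⇒ p(7) = (1-p)(1) ⇒ p = 1/8

(p,q) = (1/8, 6/7)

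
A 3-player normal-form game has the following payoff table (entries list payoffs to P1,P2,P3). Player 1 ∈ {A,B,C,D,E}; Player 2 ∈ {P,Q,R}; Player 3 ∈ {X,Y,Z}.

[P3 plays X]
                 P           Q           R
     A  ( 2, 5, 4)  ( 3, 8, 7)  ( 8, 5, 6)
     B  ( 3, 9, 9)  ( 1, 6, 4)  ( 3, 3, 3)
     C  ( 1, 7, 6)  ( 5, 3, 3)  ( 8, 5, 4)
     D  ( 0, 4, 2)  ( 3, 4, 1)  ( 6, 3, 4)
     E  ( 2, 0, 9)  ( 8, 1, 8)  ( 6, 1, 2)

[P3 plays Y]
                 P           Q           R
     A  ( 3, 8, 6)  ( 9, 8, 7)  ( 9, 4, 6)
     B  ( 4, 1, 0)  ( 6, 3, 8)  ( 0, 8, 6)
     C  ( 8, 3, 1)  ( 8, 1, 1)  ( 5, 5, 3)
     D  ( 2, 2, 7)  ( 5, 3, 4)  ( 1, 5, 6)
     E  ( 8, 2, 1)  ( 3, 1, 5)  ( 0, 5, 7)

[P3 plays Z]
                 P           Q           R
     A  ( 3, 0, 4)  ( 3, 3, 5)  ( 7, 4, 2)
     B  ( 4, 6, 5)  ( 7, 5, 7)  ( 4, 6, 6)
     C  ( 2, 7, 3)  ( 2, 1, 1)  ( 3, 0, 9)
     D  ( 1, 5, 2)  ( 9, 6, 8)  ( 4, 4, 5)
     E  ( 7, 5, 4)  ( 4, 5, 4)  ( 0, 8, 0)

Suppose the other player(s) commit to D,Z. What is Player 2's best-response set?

u_2(P vs D,Z) = 5
u_2(Q vs D,Z) = 6
u_2(R vs D,Z) = 4
max payoff 6 at {Q}

P2 best: {Q}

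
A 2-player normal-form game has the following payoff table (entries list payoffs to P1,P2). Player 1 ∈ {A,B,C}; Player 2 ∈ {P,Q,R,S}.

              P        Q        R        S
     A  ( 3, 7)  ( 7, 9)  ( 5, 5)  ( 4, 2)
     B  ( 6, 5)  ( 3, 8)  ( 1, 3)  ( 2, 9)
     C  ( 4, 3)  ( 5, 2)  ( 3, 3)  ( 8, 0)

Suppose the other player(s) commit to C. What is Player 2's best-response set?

u_2(P vs C) = 3
u_2(Q vs C) = 2
u_2(R vs C) = 3
u_2(S vs C) = 0
max payoff 3 at {P,R}

P2 best: {P,R}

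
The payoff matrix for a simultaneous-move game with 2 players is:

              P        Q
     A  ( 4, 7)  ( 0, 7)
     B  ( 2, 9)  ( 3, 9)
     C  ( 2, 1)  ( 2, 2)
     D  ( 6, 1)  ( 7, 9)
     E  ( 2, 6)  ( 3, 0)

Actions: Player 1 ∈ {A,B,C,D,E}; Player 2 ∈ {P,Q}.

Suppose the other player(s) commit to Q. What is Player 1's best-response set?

u_1(A vs Q) = 0
u_1(B vs Q) = 3
u_1(C vs Q) = 2
u_1(D vs Q) = 7
u_1(E vs Q) = 3
max payoff 7 at {D}

P1 best: {D}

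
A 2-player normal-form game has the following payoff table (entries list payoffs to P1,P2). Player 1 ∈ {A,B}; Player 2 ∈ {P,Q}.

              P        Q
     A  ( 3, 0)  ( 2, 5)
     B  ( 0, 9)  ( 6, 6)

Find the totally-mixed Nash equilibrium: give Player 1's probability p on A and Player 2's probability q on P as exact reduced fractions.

(p,q) = (3/8, 4/7)

P1 indiff ⇒ q·3+(1-q)·2 = q·0+(1-q)·6 ⇒ q(3) = (1-q)(4) ⇒ q = 4/7
P2 indiff ⇒ p·0+(1-p)·9 = p·5+(1-p)·6 ⇒ p(-5) = (1-p)(-3) ⇒ p = 3/8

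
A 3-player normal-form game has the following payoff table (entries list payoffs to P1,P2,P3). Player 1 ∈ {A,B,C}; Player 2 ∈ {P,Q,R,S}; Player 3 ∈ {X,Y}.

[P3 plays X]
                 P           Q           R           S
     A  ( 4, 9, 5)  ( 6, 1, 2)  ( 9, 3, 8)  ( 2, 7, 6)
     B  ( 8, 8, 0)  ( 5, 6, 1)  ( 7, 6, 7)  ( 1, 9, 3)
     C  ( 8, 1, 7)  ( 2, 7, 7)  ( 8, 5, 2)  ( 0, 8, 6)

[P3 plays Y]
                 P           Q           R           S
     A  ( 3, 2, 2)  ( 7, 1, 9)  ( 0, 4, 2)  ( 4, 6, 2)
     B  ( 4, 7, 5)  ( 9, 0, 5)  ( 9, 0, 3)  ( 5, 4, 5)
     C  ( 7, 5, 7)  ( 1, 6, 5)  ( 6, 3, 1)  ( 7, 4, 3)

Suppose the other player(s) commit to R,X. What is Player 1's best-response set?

u_1(A vs R,X) = 9
u_1(B vs R,X) = 7
u_1(C vs R,X) = 8
max payoff 9 at {A}

BR_1 = {A}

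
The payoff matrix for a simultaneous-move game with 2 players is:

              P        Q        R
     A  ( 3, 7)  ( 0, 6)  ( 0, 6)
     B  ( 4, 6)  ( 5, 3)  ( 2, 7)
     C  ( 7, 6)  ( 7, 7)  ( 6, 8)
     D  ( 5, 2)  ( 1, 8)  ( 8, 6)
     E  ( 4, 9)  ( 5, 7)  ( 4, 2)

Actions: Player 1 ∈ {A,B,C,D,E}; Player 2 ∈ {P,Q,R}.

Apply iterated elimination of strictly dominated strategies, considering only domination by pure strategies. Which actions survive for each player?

Remaining: P1:{C,D} P2:{Q,R}

P1 drop A (B beats it: P:4>3 Q:5>0 R:2>0)
P1 drop B (C beats it: P:7>4 Q:7>5 R:6>2)
P1 drop E (C beats it: P:7>4 Q:7>5 R:6>4)
P2 drop P (Q beats it: C:7>6 D:8>2)
P1→{C,D} P2→{Q,R}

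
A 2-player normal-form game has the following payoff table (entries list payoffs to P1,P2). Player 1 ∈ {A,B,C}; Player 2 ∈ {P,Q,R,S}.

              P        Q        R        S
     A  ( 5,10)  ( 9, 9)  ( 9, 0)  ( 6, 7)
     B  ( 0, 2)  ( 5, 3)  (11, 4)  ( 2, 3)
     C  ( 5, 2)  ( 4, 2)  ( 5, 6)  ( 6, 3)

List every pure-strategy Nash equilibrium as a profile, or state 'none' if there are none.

(A,P): NE
(A,Q): not NE [P2→P gives 10>9]
(A,R): not NE [P1→B gives 11>9; P2→P gives 10>0]
(A,S): not NE [P2→P gives 10>7]
(B,P): not NE [P1→C gives 5>0; P2→R gives 4>2]
(B,Q): not NE [P1→A gives 9>5; P2→R gives 4>3]
(B,R): NE
(B,S): not NE [P1→C gives 6>2; P2→R gives 4>3]
(C,P): not NE [P2→R gives 6>2]
(C,Q): not NE [P1→A gives 9>4; P2→R gives 6>2]
(C,R): not NE [P1→B gives 11>5]
(C,S): not NE [P2→R gives 6>3]

Nash profiles: (A,P), (B,R)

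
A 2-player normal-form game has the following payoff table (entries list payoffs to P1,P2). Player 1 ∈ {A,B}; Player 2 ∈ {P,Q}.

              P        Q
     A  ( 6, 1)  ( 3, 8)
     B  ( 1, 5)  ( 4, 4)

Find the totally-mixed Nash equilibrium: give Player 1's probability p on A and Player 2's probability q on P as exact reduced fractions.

P1 indiff ⇒ q·6+(1-q)·3 = q·1+(1-q)·4 ⇒ q(5) = (1-q)(1) ⇒ q = 1/6
P2 indiff ⇒ p·1+(1-p)·5 = p·8+(1-p)·4 ⇒ p(-7) = (1-p)(-1) ⇒ p = 1/8

(p,q) = (1/8, 1/6)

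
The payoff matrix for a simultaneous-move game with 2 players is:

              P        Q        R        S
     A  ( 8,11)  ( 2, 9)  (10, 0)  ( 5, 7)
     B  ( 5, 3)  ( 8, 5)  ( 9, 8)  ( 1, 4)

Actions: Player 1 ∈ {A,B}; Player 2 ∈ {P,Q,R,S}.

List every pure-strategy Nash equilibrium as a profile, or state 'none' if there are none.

PSNE = {(A,P)}

(A,P): NE
(A,Q): not NE [P1→B gives 8>2; P2→P gives 11>9]
(A,R): not NE [P2→P gives 11>0]
(A,S): not NE [P2→P gives 11>7]
(B,P): not NE [P1→A gives 8>5; P2→R gives 8>3]
(B,Q): not NE [P2→R gives 8>5]
(B,R): not NE [P1→A gives 10>9]
(B,S): not NE [P1→A gives 5>1; P2→R gives 8>4]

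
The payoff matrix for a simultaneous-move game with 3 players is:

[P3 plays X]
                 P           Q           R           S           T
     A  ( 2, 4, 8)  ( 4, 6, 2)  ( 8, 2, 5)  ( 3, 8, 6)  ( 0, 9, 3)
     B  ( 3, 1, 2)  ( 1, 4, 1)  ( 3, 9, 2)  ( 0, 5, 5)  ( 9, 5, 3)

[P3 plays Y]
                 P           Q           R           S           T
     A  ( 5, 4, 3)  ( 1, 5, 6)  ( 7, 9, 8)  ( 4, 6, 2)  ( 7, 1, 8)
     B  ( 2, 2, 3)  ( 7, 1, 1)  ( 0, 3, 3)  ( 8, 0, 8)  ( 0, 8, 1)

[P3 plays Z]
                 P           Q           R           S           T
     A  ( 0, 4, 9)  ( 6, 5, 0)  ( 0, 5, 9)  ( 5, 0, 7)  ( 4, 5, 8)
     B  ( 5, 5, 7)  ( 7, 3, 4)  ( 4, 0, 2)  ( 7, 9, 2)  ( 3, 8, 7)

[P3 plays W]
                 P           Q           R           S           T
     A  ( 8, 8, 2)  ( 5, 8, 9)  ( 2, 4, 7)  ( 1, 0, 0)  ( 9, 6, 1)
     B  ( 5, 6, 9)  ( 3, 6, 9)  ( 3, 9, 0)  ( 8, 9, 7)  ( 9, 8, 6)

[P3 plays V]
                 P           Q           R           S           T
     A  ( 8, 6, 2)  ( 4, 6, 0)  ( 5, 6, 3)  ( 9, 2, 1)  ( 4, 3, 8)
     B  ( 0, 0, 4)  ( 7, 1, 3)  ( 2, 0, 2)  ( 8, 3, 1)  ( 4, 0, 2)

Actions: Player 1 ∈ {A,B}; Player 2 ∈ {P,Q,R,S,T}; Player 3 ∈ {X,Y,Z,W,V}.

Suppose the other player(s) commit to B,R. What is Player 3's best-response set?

argmax u_3 = {Y}

u_3(X vs B,R) = 2
u_3(Y vs B,R) = 3
u_3(Z vs B,R) = 2
u_3(W vs B,R) = 0
u_3(V vs B,R) = 2
max payoff 3 at {Y}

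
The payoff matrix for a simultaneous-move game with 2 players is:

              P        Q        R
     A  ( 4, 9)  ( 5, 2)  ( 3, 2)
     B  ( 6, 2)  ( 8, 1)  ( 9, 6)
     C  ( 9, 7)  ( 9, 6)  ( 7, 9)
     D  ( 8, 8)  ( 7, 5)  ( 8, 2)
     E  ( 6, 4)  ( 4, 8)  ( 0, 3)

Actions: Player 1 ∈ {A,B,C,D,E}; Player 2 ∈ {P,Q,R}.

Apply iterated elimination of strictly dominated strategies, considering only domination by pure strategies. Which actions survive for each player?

P1 drop A (B beats it: P:6>4 Q:8>5 R:9>3)
P1 drop E (C beats it: P:9>6 Q:9>4 R:7>0)
P2 drop Q (P beats it: B:2>1 C:7>6 D:8>5)
P1→{B,C,D} P2→{P,R}

IESDS → P1:{B,C,D} P2:{P,R}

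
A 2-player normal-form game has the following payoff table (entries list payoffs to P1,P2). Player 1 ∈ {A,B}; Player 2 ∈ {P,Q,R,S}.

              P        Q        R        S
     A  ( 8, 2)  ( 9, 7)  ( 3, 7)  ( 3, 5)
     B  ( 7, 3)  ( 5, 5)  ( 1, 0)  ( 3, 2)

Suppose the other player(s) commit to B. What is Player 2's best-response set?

BR_2 = {Q}

u_2(P vs B) = 3
u_2(Q vs B) = 5
u_2(R vs B) = 0
u_2(S vs B) = 2
max payoff 5 at {Q}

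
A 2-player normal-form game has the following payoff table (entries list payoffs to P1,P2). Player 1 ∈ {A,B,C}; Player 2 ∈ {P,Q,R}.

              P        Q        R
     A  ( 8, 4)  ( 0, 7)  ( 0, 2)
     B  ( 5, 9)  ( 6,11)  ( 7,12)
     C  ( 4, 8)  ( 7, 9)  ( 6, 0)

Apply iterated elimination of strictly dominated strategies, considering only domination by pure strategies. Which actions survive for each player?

Remaining: P1:{B,C} P2:{Q,R}

P2 drop P (Q beats it: A:7>4 B:11>9 C:9>8)
P1 drop A (B beats it: Q:6>0 R:7>0)
P1→{B,C} P2→{Q,R}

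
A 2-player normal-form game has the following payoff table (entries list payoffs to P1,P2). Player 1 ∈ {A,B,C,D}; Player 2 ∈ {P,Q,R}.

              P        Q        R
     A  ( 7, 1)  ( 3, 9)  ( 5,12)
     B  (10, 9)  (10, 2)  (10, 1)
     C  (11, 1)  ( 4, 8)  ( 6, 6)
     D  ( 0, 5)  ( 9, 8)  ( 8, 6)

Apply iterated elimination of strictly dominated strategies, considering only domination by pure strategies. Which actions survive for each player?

IESDS → P1:{B,C} P2:{P,Q}

P1 drop A (B beats it: P:10>7 Q:10>3 R:10>5)
P1 drop D (B beats it: P:10>0 Q:10>9 R:10>8)
P2 drop R (Q beats it: B:2>1 C:8>6)
P1→{B,C} P2→{P,Q}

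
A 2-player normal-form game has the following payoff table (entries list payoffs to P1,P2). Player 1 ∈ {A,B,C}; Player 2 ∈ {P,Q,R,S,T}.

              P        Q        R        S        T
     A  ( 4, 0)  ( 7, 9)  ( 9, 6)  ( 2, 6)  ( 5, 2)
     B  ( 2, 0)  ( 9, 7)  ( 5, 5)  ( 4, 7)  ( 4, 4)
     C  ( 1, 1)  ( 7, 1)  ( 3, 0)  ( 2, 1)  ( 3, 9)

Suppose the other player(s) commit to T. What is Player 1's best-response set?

u_1(A vs T) = 5
u_1(B vs T) = 4
u_1(C vs T) = 3
max payoff 5 at {A}

argmax u_1 = {A}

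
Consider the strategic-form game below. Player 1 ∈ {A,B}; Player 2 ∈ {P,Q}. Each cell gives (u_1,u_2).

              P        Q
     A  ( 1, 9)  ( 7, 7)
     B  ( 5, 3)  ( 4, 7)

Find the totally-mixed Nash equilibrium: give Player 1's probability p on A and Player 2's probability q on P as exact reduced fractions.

P1 indiff ⇒ q·1+(1-q)·7 = q·5+(1-q)·4 ⇒ q(-4) = (1-q)(-3) ⇒ q = 3/7
P2 indiff ⇒ p·9+(1-p)·3 = p·7+(1-p)·7 ⇒ p(2) = (1-p)(4) ⇒ p = 2/3

(p,q) = (2/3, 3/7)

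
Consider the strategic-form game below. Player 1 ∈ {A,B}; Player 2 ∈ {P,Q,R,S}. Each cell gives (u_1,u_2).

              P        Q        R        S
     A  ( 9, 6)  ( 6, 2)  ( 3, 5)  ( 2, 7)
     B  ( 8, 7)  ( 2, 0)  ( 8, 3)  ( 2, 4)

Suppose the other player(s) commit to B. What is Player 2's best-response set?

u_2(P vs B) = 7
u_2(Q vs B) = 0
u_2(R vs B) = 3
u_2(S vs B) = 4
max payoff 7 at {P}

argmax u_2 = {P}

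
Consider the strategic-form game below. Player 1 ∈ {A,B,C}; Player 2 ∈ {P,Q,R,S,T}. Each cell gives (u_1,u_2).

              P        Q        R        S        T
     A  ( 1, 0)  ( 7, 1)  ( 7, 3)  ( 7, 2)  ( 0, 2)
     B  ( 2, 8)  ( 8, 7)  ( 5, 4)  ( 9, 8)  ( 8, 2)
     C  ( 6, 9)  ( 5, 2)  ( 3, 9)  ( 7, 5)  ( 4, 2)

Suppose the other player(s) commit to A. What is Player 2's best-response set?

BR_2 = {R}

u_2(P vs A) = 0
u_2(Q vs A) = 1
u_2(R vs A) = 3
u_2(S vs A) = 2
u_2(T vs A) = 2
max payoff 3 at {R}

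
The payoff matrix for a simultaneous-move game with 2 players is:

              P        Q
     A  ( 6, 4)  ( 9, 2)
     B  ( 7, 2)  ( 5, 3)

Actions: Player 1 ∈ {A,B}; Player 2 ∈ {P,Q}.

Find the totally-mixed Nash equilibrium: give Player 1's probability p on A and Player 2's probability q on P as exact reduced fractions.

P1 mixes 1/3 on A; P2 mixes 4/5 on P

P1 indiff ⇒ q·6+(1-q)·9 = q·7+(1-q)·5 ⇒ q(-1) = (1-q)(-4) ⇒ q = 4/5
P2 indiff ⇒ p·4+(1-p)·2 = p·2+(1-p)·3 ⇒ p(2) = (1-p)(1) ⇒ p = 1/3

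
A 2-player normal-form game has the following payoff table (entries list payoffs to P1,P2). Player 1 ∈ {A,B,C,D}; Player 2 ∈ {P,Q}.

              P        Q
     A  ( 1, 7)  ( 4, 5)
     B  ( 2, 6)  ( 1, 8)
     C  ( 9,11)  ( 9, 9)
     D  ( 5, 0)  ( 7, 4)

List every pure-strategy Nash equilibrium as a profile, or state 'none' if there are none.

NE set: (C,P)

(A,P): not NE [P1→C gives 9>1]
(A,Q): not NE [P1→C gives 9>4; P2→P gives 7>5]
(B,P): not NE [P1→C gives 9>2; P2→Q gives 8>6]
(B,Q): not NE [P1→C gives 9>1]
(C,P): NE
(C,Q): not NE [P2→P gives 11>9]
(D,P): not NE [P1→C gives 9>5; P2→Q gives 4>0]
(D,Q): not NE [P1→C gives 9>7]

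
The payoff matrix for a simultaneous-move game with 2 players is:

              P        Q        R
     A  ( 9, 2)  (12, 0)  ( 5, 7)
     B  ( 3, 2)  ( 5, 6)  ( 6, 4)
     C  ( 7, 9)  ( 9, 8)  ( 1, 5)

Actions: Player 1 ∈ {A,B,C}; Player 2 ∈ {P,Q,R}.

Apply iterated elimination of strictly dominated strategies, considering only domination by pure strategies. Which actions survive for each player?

Remaining: P1:{A,B} P2:{Q,R}

P1 drop C (A beats it: P:9>7 Q:12>9 R:5>1)
P2 drop P (R beats it: A:7>2 B:4>2)
P1→{A,B} P2→{Q,R}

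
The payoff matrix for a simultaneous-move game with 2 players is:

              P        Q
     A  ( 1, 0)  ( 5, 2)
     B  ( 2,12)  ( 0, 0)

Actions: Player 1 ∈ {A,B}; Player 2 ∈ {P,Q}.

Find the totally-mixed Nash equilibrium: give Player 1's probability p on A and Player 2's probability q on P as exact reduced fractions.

P1 indiff ⇒ q·1+(1-q)·5 = q·2+(1-q)·0 ⇒ q(-1) = (1-q)(-5) ⇒ q = 5/6
P2 indiff ⇒ p·0+(1-p)·12 = p·2+(1-p)·0 ⇒ p(-2) = (1-p)(-12) ⇒ p = 6/7

p=6/7, q=5/6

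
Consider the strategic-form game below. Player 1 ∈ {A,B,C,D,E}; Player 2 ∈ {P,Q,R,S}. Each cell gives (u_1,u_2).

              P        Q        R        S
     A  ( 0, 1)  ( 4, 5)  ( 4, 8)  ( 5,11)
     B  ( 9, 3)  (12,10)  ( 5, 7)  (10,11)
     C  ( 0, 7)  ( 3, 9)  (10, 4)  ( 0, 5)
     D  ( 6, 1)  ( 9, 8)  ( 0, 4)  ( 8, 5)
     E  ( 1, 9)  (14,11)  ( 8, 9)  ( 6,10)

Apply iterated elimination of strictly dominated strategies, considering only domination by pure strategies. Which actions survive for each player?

P1 drop A (B beats it: P:9>0 Q:12>4 R:5>4 S:10>5)
P1 drop D (B beats it: P:9>6 Q:12>9 R:5>0 S:10>8)
P2 drop P (Q beats it: B:10>3 C:9>7 E:11>9)
P2 drop R (Q beats it: B:10>7 C:9>4 E:11>9)
P1 drop C (B beats it: Q:12>3 S:10>0)
P1→{B,E} P2→{Q,S}

IESDS → P1:{B,E} P2:{Q,S}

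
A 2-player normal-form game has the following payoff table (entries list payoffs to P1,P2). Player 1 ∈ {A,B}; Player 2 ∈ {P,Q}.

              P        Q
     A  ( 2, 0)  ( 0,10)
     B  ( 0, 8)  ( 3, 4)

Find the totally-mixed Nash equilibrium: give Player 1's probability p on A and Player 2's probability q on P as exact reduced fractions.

P1 indiff ⇒ q·2+(1-q)·0 = q·0+(1-q)·3 ⇒ q(2) = (1-q)(3) ⇒ q = 3/5
P2 indiff ⇒ p·0+(1-p)·8 = p·10+(1-p)·4 ⇒ p(-10) = (1-p)(-4) ⇒ p = 2/7

p=2/7, q=3/5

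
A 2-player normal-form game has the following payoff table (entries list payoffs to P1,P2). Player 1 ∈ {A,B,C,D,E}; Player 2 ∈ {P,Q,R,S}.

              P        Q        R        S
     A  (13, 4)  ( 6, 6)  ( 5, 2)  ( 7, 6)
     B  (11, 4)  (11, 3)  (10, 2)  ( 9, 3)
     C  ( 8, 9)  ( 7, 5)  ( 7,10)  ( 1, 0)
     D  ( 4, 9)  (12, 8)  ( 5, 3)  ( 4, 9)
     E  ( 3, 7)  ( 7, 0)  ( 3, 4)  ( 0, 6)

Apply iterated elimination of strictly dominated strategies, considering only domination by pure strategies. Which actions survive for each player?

P1 drop C (B beats it: P:11>8 Q:11>7 R:10>7 S:9>1)
P1 drop E (B beats it: P:11>3 Q:11>7 R:10>3 S:9>0)
P2 drop R (P beats it: A:4>2 B:4>2 D:9>3)
P1→{A,B,D} P2→{P,Q,S}

Remaining: P1:{A,B,D} P2:{P,Q,S}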